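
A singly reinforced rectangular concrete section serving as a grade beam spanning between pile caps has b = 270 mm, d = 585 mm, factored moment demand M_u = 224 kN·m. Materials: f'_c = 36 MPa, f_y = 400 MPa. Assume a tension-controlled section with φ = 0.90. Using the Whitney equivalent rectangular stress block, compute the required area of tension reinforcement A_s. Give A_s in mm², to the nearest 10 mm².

A_s ≈ 1120 mm²

M_n = M_u/φ = 224/0.90 = 248.889 kN·m.
With M_n = 0.85 f'_c a b (d − a/2), solve the quadratic for a:
a = d − √(d² − 2M_n/(0.85 f'_c b)) = 585 − √(585² − 2 × 248.889×10⁶/(0.85 × 36 × 270)) = 53.99 mm.
A_s = 0.85 f'_c a b / f_y = 0.85 × 36 × 53.99 × 270 / 400 = 1115.2 mm².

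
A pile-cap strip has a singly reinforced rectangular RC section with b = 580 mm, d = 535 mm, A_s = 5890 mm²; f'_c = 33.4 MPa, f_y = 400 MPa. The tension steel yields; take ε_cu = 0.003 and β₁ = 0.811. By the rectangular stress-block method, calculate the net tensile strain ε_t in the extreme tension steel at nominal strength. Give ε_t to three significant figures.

a = A_s f_y/(0.85 f'_c b) = 143.08 mm.
β₁ = 0.811, so c = a/β₁ = 143.08/0.811 = 176.42 mm.
From the linear strain diagram with ε_cu = 0.003: ε_t = 0.003 (d − c)/c = 0.003 × (535 − 176.42)/176.42 = 0.00610.
Since ε_t ≥ 0.005, the section is tension-controlled.

ε_t ≈ 0.00610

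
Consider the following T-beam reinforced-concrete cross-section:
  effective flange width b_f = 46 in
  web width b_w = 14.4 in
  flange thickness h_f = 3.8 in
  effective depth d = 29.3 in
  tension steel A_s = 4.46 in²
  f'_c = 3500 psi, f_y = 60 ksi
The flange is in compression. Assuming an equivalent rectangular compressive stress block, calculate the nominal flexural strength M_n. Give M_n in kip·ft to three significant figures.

Tension: T = A_s f_y = 4.46 × 60 = 267.6 kips.
Try a within the flange: a = T/(0.85 f'_c b_f) = 267.6/(0.85 × 3.5 × 46) = 1.955 in.
Since a = 1.955 ≤ h_f = 3.8 in, the stress block lies entirely in the flange; analyse as a rectangular beam of width b_f.
M_n = T(d − a/2) = 267.6 × (29.3 − 0.9775) = 7579.1 kip·in.
M_n = 7579.1/12 = 631.59 kip·ft.

M_n ≈ 632 kip·ft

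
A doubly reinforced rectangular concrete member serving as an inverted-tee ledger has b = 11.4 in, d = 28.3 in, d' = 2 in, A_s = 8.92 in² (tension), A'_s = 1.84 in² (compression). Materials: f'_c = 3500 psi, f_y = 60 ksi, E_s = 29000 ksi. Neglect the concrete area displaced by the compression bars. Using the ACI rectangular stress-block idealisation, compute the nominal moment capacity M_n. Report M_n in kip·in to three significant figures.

M_n ≈ 12300 kip·in

Assume both steels yield.
a = (A_s − A'_s) f_y/(0.85 f'_c b) = (8.92 − 1.84) × 60/(0.85 × 3.5 × 11.4) = 12.525 in.
c = a/β₁ = 12.525/0.85 = 14.735 in; ε'_s = 0.003(c − d')/c = 0.0026 ≥ ε_y = 0.0021, so the compression steel yields.
M_n = (A_s − A'_s) f_y (d − a/2) + A'_s f_y (d − d') = 424.8 × (28.3 − 6.2625) + 110.4 × (28.3 − 2) = 9361.5 + 2903.5 = 12265.0 kip·in.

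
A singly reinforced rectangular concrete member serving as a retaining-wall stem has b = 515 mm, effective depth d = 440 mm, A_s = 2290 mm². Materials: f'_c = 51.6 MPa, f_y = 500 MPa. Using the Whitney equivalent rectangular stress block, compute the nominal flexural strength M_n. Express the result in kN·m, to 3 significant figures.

T = A_s f_y = 2290 × 500 = 1145000 N = 1145 kN.
From C = T: a = T/(0.85 f'_c b) = 1145000/(0.85 × 51.6 × 515) = 50.69 mm.
M_n = T(d − a/2) = 1145 kN × (440 − 25.345) mm = 474.78 kN·m.

M_n ≈ 475 kN·m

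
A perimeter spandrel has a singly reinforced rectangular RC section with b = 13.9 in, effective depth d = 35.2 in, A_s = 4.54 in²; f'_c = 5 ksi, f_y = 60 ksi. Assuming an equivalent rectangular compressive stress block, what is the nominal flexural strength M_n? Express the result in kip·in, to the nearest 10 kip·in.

T = A_s f_y = 4.54 × 60 = 272.4 kips.
a = T/(0.85 f'_c b) = 272.4/(0.85 × 5 × 13.9) = 4.611 in.
M_n = T(d − a/2) = 272.4 × (35.2 − 2.3055) = 8960.5 kip·in.

M_n ≈ 8960 kip·in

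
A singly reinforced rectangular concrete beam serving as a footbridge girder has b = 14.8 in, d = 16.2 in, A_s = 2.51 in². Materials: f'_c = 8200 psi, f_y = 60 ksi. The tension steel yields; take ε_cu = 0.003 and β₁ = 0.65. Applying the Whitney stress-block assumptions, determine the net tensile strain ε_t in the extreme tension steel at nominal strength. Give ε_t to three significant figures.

a = A_s f_y/(0.85 f'_c b) = 1.460 in.
β₁ = 0.65, so c = a/β₁ = 1.460/0.65 = 2.246 in.
From the linear strain diagram with ε_cu = 0.003: ε_t = 0.003 (d − c)/c = 0.003 × (16.2 − 2.246)/2.246 = 0.0186.
Since ε_t ≥ 0.005, the section is tension-controlled.

ε_t ≈ 0.0186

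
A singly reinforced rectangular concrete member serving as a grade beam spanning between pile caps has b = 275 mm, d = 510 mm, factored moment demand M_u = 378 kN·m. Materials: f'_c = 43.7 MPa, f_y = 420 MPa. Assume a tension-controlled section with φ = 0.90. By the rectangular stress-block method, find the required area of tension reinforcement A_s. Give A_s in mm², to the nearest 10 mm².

A_s ≈ 2150 mm²

M_n = M_u/φ = 378/0.90 = 420 kN·m.
With M_n = 0.85 f'_c a b (d − a/2), solve the quadratic for a:
a = d − √(d² − 2M_n/(0.85 f'_c b)) = 510 − √(510² − 2 × 420×10⁶/(0.85 × 43.7 × 275)) = 88.26 mm.
A_s = 0.85 f'_c a b / f_y = 0.85 × 43.7 × 88.26 × 275 / 420 = 2146.6 mm².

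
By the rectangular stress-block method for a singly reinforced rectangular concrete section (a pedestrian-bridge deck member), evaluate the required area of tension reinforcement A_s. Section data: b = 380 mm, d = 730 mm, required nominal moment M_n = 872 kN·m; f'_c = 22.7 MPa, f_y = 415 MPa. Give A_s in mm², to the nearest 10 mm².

A_s ≈ 3300 mm²

With M_n = 0.85 f'_c a b (d − a/2), solve the quadratic for a:
a = d − √(d² − 2M_n/(0.85 f'_c b)) = 730 − √(730² − 2 × 872×10⁶/(0.85 × 22.7 × 380)) = 186.82 mm.
A_s = 0.85 f'_c a b / f_y = 0.85 × 22.7 × 186.82 × 380 / 415 = 3300.7 mm².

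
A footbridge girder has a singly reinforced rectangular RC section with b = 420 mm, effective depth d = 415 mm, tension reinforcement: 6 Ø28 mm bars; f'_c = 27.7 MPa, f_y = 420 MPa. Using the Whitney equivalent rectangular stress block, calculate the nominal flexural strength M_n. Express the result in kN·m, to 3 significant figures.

A_s = 6 × 616 = 3696 mm².
T = A_s f_y = 3696 × 420 = 1552320 N = 1552.32 kN.
From C = T: a = T/(0.85 f'_c b) = 1552320/(0.85 × 27.7 × 420) = 156.98 mm.
M_n = T(d − a/2) = 1552.32 kN × (415 − 78.49) mm = 522.37 kN·m.

M_n ≈ 522 kN·m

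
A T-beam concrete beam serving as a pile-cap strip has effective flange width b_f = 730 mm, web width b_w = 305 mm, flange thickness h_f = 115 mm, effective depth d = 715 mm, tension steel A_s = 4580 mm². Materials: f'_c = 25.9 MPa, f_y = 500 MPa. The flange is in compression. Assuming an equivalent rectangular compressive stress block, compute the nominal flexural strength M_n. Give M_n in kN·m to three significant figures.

M_n ≈ 1470 kN·m

Tension: T = A_s f_y = 4580 × 500 = 2290000 N.
Try a within the flange: a = T/(0.85 f'_c b_f) = 2290000/(0.85 × 25.9 × 730) = 142.49 mm.
a = 142.49 > h_f = 115 mm: the block extends into the web. Split into flange-overhang and web parts.
C_f = 0.85 f'_c (b_f − b_w) h_f = 0.85 × 25.9 × (730 − 305) × 115 = 1075983 N.
Remaining web compression depth: a_w = (T − C_f)/(0.85 f'_c b_w) = (2290000 − 1075983)/(0.85 × 25.9 × 305) = 180.80 mm.
M_n = C_f(d − h_f/2) + (T − C_f)(d − a_w/2) = 1075983 × (715 − 57.5) + 1214017 × (715 − 90.4) = 707.46 + 758.28 = 1465.74 × 10⁶ N·mm.
M_n = 1465.74 kN·m.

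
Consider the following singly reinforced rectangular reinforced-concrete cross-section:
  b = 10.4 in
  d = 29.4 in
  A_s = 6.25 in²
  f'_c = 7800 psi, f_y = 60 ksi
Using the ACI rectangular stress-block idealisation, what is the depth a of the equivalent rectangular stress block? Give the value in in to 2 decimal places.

a ≈ 5.44 in

T = A_s f_y = 6.25 × 60 = 375 kips.
a = T/(0.85 f'_c b) = 375/(0.85 × 7.8 × 10.4) = 5.44 in.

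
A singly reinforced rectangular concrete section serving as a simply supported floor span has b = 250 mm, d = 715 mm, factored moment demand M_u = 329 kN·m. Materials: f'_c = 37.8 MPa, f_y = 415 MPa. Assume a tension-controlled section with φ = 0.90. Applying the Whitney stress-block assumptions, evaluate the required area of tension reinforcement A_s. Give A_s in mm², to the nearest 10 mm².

M_n = M_u/φ = 329/0.90 = 365.556 kN·m.
With M_n = 0.85 f'_c a b (d − a/2), solve the quadratic for a:
a = d − √(d² − 2M_n/(0.85 f'_c b)) = 715 − √(715² − 2 × 365.556×10⁶/(0.85 × 37.8 × 250)) = 66.77 mm.
A_s = 0.85 f'_c a b / f_y = 0.85 × 37.8 × 66.77 × 250 / 415 = 1292.4 mm².

A_s ≈ 1290 mm²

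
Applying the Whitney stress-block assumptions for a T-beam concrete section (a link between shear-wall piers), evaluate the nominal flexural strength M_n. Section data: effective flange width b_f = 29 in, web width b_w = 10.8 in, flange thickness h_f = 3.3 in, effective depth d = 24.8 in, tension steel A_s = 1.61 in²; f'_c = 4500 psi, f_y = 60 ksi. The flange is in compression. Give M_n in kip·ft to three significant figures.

Tension: T = A_s f_y = 1.61 × 60 = 96.6 kips.
Try a within the flange: a = T/(0.85 f'_c b_f) = 96.6/(0.85 × 4.5 × 29) = 0.871 in.
Since a = 0.871 ≤ h_f = 3.3 in, the stress block lies entirely in the flange; analyse as a rectangular beam of width b_f.
M_n = T(d − a/2) = 96.6 × (24.8 − 0.4355) = 2353.6 kip·in.
M_n = 2353.6/12 = 196.13 kip·ft.

M_n ≈ 196 kip·ft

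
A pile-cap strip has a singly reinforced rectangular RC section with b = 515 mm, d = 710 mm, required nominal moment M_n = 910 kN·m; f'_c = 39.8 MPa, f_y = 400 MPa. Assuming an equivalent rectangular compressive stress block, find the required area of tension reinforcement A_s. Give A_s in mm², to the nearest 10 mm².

With M_n = 0.85 f'_c a b (d − a/2), solve the quadratic for a:
a = d − √(d² − 2M_n/(0.85 f'_c b)) = 710 − √(710² − 2 × 910×10⁶/(0.85 × 39.8 × 515)) = 77.83 mm.
A_s = 0.85 f'_c a b / f_y = 0.85 × 39.8 × 77.83 × 515 / 400 = 3390.0 mm².

A_s ≈ 3390 mm²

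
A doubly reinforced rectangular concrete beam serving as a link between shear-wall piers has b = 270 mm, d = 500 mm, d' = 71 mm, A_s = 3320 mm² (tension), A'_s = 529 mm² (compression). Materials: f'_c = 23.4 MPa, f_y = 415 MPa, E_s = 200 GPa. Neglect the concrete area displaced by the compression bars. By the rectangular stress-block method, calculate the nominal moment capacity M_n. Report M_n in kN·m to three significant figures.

Assume both tension and compression steel yield.
Net tension couple steel: A_s − A'_s = 2791 mm².
a = (A_s − A'_s) f_y / (0.85 f'_c b) = 1158265/(0.85 × 23.4 × 270) = 215.68 mm.
c = a/β₁ = 215.68/0.85 = 253.74 mm; ε'_s = 0.003(c − d')/c = 0.0022 ≥ f_y/E_s = 0.0021, so compression steel does yield.
M_n = (A_s − A'_s) f_y (d − a/2) + A'_s f_y (d − d') = [1158265 × (500 − 107.84) + 219535 × (500 − 71)] × 10⁻⁶ = 454.23 + 94.18 = 548.41 kN·m.

M_n ≈ 548 kN·m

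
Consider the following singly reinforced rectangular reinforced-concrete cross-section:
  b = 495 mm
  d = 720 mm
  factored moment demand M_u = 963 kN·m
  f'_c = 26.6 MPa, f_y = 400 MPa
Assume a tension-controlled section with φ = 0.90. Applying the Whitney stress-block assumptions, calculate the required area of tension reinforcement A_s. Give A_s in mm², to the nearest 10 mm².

A_s ≈ 4140 mm²

M_n = M_u/φ = 963/0.90 = 1070 kN·m.
With M_n = 0.85 f'_c a b (d − a/2), solve the quadratic for a:
a = d − √(d² − 2M_n/(0.85 f'_c b)) = 720 − √(720² − 2 × 1070×10⁶/(0.85 × 26.6 × 495)) = 147.99 mm.
A_s = 0.85 f'_c a b / f_y = 0.85 × 26.6 × 147.99 × 495 / 400 = 4140.7 mm².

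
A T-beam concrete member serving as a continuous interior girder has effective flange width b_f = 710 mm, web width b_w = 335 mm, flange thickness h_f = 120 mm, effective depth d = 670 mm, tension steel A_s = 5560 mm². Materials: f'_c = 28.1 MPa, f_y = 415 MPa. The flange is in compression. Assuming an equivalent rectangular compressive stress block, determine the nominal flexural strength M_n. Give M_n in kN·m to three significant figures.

Tension: T = A_s f_y = 5560 × 415 = 2307400 N.
Try a within the flange: a = T/(0.85 f'_c b_f) = 2307400/(0.85 × 28.1 × 710) = 136.06 mm.
a = 136.06 > h_f = 120 mm: the block extends into the web. Split into flange-overhang and web parts.
C_f = 0.85 f'_c (b_f − b_w) h_f = 0.85 × 28.1 × (710 − 335) × 120 = 1074825 N.
Remaining web compression depth: a_w = (T − C_f)/(0.85 f'_c b_w) = (2307400 − 1074825)/(0.85 × 28.1 × 335) = 154.04 mm.
M_n = C_f(d − h_f/2) + (T − C_f)(d − a_w/2) = 1074825 × (670 − 60) + 1232575 × (670 − 77.02) = 655.64 + 730.89 = 1386.53 × 10⁶ N·mm.
M_n = 1386.53 kN·m.

M_n ≈ 1390 kN·m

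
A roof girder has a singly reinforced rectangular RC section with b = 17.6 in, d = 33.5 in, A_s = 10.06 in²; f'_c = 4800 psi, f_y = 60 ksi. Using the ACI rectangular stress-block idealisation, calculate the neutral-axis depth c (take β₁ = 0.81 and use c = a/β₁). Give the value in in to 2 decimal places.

c ≈ 10.38 in

T = A_s f_y = 10.06 × 60 = 603.6 kips.
a = T/(0.85 f'_c b) = 603.6/(0.85 × 4.8 × 17.6) = 8.4057 in.
With β₁ = 0.81, c = a/β₁ = 8.4057/0.81 = 10.38 in.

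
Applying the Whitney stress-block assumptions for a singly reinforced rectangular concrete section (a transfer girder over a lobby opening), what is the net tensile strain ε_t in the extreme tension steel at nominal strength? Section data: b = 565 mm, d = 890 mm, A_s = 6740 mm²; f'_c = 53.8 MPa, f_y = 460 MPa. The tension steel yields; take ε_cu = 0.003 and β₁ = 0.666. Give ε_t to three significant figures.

a = A_s f_y/(0.85 f'_c b) = 120.00 mm.
β₁ = 0.666, so c = a/β₁ = 120.00/0.666 = 180.18 mm.
From the linear strain diagram with ε_cu = 0.003: ε_t = 0.003 (d − c)/c = 0.003 × (890 − 180.18)/180.18 = 0.0118.
Since ε_t ≥ 0.005, the section is tension-controlled.

ε_t ≈ 0.0118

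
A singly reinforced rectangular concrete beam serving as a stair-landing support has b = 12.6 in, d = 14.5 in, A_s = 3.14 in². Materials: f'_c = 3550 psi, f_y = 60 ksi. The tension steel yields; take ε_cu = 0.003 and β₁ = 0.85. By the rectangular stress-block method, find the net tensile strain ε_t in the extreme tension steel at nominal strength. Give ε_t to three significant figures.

ε_t ≈ 0.00446

a = A_s f_y/(0.85 f'_c b) = 4.955 in.
β₁ = 0.85, so c = a/β₁ = 4.955/0.85 = 5.829 in.
From the linear strain diagram with ε_cu = 0.003: ε_t = 0.003 (d − c)/c = 0.003 × (14.5 − 5.829)/5.829 = 0.00446.
ε_t is between 0.004 and 0.005 — transition zone.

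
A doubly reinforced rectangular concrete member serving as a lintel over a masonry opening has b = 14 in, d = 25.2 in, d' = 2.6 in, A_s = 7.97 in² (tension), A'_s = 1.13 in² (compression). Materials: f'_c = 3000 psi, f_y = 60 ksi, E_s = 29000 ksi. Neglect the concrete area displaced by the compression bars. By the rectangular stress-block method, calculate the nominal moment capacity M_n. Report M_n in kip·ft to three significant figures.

Assume both steels yield.
a = (A_s − A'_s) f_y/(0.85 f'_c b) = (7.97 − 1.13) × 60/(0.85 × 3 × 14) = 11.496 in.
c = a/β₁ = 11.496/0.85 = 13.525 in; ε'_s = 0.003(c − d')/c = 0.0024 ≥ ε_y = 0.0021, so the compression steel yields.
M_n = (A_s − A'_s) f_y (d − a/2) + A'_s f_y (d − d') = 410.4 × (25.2 − 5.748) + 67.8 × (25.2 − 2.6) = 7983.1 + 1532.3 = 9515.4 kip·in = 9515.4/12 = 792.95 kip·ft.

M_n ≈ 793 kip·ft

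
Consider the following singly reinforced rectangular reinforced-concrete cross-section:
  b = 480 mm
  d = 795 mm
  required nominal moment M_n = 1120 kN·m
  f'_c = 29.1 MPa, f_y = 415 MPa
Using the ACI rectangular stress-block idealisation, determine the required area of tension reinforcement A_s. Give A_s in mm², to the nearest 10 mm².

With M_n = 0.85 f'_c a b (d − a/2), solve the quadratic for a:
a = d − √(d² − 2M_n/(0.85 f'_c b)) = 795 − √(795² − 2 × 1120×10⁶/(0.85 × 29.1 × 480)) = 129.15 mm.
A_s = 0.85 f'_c a b / f_y = 0.85 × 29.1 × 129.15 × 480 / 415 = 3694.9 mm².

A_s ≈ 3690 mm²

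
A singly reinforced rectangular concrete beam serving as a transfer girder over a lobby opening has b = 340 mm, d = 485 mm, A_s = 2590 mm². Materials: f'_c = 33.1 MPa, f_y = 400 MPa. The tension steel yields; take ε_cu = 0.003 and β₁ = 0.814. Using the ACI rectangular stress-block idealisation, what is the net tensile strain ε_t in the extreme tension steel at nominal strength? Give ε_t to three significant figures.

ε_t ≈ 0.00794

a = A_s f_y/(0.85 f'_c b) = 108.30 mm.
β₁ = 0.814, so c = a/β₁ = 108.30/0.814 = 133.05 mm.
From the linear strain diagram with ε_cu = 0.003: ε_t = 0.003 (d − c)/c = 0.003 × (485 − 133.05)/133.05 = 0.00794.
Since ε_t ≥ 0.005, the section is tension-controlled.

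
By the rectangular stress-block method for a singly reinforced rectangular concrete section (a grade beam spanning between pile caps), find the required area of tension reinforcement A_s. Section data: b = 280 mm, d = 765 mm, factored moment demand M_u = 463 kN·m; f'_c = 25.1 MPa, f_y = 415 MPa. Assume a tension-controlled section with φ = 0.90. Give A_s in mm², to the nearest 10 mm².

M_n = M_u/φ = 463/0.90 = 514.444 kN·m.
With M_n = 0.85 f'_c a b (d − a/2), solve the quadratic for a:
a = d − √(d² − 2M_n/(0.85 f'_c b)) = 765 − √(765² − 2 × 514.444×10⁶/(0.85 × 25.1 × 280)) = 122.36 mm.
A_s = 0.85 f'_c a b / f_y = 0.85 × 25.1 × 122.36 × 280 / 415 = 1761.3 mm².

A_s ≈ 1760 mm²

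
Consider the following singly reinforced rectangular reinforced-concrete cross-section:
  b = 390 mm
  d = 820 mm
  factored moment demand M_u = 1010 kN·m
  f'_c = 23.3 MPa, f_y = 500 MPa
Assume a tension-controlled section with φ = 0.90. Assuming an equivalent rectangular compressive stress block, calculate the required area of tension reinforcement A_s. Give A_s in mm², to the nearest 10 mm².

A_s ≈ 3120 mm²

M_n = M_u/φ = 1010/0.90 = 1122.22 kN·m.
With M_n = 0.85 f'_c a b (d − a/2), solve the quadratic for a:
a = d − √(d² − 2M_n/(0.85 f'_c b)) = 820 − √(820² − 2 × 1122.22×10⁶/(0.85 × 23.3 × 390)) = 202.09 mm.
A_s = 0.85 f'_c a b / f_y = 0.85 × 23.3 × 202.09 × 390 / 500 = 3121.9 mm².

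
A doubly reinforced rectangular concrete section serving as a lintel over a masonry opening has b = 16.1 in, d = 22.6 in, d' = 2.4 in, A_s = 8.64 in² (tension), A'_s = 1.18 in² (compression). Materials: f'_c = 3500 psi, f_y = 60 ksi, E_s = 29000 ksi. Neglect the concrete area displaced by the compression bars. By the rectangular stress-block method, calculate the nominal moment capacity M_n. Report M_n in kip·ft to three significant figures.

M_n ≈ 788 kip·ft

Assume both steels yield.
a = (A_s − A'_s) f_y/(0.85 f'_c b) = (8.64 − 1.18) × 60/(0.85 × 3.5 × 16.1) = 9.345 in.
c = a/β₁ = 9.345/0.85 = 10.994 in; ε'_s = 0.003(c − d')/c = 0.0023 ≥ ε_y = 0.0021, so the compression steel yields.
M_n = (A_s − A'_s) f_y (d − a/2) + A'_s f_y (d − d') = 447.6 × (22.6 − 4.6725) + 70.8 × (22.6 − 2.4) = 8024.3 + 1430.2 = 9454.5 kip·in = 9454.5/12 = 787.88 kip·ft.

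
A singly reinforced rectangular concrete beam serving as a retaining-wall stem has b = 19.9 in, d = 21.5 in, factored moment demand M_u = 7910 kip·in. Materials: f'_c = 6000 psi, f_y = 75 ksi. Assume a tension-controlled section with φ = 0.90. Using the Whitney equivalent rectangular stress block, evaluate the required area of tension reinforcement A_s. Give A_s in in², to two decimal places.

A_s ≈ 6.09 in²

M_n = M_u/φ = 7910/0.90 = 8788.89 kip·in.
From M_n = 0.85 f'_c a b (d − a/2):
a = d − √(d² − 2M_n/(0.85 f'_c b)) = 21.5 − √(21.5² − 2 × 8788.89/(0.85 × 6 × 19.9)) = 4.498 in.
A_s = 0.85 f'_c a b / f_y = 0.85 × 6 × 4.498 × 19.9 / 75 = 6.087 in².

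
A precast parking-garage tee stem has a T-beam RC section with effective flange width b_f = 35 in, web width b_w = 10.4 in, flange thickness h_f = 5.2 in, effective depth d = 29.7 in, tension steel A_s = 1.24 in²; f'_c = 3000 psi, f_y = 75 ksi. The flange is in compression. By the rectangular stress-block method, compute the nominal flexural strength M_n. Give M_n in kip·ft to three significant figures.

Tension: T = A_s f_y = 1.24 × 75 = 93 kips.
Try a within the flange: a = T/(0.85 f'_c b_f) = 93/(0.85 × 3 × 35) = 1.042 in.
Since a = 1.042 ≤ h_f = 5.2 in, the stress block lies entirely in the flange; analyse as a rectangular beam of width b_f.
M_n = T(d − a/2) = 93 × (29.7 − 0.521) = 2713.6 kip·in.
M_n = 2713.6/12 = 226.13 kip·ft.

M_n ≈ 226 kip·ft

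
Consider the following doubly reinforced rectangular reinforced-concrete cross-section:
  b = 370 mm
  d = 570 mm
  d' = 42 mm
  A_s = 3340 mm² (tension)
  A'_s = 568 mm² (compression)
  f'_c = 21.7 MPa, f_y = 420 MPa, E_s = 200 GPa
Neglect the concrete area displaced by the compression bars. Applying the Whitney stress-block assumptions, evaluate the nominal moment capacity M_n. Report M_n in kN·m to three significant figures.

M_n ≈ 690 kN·m

Assume both tension and compression steel yield.
Net tension couple steel: A_s − A'_s = 2772 mm².
a = (A_s − A'_s) f_y / (0.85 f'_c b) = 1164240/(0.85 × 21.7 × 370) = 170.59 mm.
c = a/β₁ = 170.59/0.85 = 200.69 mm; ε'_s = 0.003(c − d')/c = 0.0024 ≥ f_y/E_s = 0.0021, so compression steel does yield.
M_n = (A_s − A'_s) f_y (d − a/2) + A'_s f_y (d − d') = [1164240 × (570 − 85.295) + 238560 × (570 − 42)] × 10⁻⁶ = 564.31 + 125.96 = 690.27 kN·m.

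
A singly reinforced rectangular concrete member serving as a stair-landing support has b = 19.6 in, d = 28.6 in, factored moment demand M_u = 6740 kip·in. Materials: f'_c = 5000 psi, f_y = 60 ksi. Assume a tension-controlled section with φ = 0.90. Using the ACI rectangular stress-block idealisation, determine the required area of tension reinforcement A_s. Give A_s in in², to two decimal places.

M_n = M_u/φ = 6740/0.90 = 7488.89 kip·in.
From M_n = 0.85 f'_c a b (d − a/2):
a = d − √(d² − 2M_n/(0.85 f'_c b)) = 28.6 − √(28.6² − 2 × 7488.89/(0.85 × 5 × 19.6)) = 3.338 in.
A_s = 0.85 f'_c a b / f_y = 0.85 × 5 × 3.338 × 19.6 / 60 = 4.634 in².

A_s ≈ 4.63 in²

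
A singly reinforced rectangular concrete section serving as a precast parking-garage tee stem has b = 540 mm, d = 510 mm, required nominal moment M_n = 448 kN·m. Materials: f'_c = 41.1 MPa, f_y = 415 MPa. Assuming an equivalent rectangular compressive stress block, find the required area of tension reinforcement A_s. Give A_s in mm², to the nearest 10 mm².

With M_n = 0.85 f'_c a b (d − a/2), solve the quadratic for a:
a = d − √(d² − 2M_n/(0.85 f'_c b)) = 510 − √(510² − 2 × 448×10⁶/(0.85 × 41.1 × 540)) = 48.91 mm.
A_s = 0.85 f'_c a b / f_y = 0.85 × 41.1 × 48.91 × 540 / 415 = 2223.3 mm².

A_s ≈ 2220 mm²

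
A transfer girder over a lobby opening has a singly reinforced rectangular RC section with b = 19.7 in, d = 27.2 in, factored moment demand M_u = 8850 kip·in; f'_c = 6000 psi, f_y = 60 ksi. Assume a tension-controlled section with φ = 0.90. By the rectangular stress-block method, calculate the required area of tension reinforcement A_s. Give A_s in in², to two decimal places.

M_n = M_u/φ = 8850/0.90 = 9833.33 kip·in.
From M_n = 0.85 f'_c a b (d − a/2):
a = d − √(d² − 2M_n/(0.85 f'_c b)) = 27.2 − √(27.2² − 2 × 9833.33/(0.85 × 6 × 19.7)) = 3.874 in.
A_s = 0.85 f'_c a b / f_y = 0.85 × 6 × 3.874 × 19.7 / 60 = 6.487 in².

A_s ≈ 6.49 in²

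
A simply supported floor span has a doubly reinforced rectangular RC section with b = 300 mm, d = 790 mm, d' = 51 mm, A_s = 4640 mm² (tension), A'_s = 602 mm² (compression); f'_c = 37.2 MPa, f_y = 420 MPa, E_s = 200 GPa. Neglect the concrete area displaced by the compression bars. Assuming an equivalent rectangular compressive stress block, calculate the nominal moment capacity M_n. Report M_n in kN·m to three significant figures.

Assume both tension and compression steel yield.
Net tension couple steel: A_s − A'_s = 4038 mm².
a = (A_s − A'_s) f_y / (0.85 f'_c b) = 1695960/(0.85 × 37.2 × 300) = 178.79 mm.
c = a/β₁ = 178.79/0.784 = 228.05 mm; ε'_s = 0.003(c − d')/c = 0.0023 ≥ f_y/E_s = 0.0021, so compression steel does yield.
M_n = (A_s − A'_s) f_y (d − a/2) + A'_s f_y (d − d') = [1695960 × (790 − 89.395) + 252840 × (790 − 51)] × 10⁻⁶ = 1188.20 + 186.85 = 1375.05 kN·m.

M_n ≈ 1380 kN·m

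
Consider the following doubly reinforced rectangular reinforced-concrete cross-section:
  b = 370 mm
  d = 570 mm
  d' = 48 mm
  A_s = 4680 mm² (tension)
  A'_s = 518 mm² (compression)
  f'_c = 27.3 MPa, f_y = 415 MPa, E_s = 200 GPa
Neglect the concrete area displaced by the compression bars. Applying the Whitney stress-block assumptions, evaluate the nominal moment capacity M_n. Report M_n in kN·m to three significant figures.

Assume both tension and compression steel yield.
Net tension couple steel: A_s − A'_s = 4162 mm².
a = (A_s − A'_s) f_y / (0.85 f'_c b) = 1727230/(0.85 × 27.3 × 370) = 201.17 mm.
c = a/β₁ = 201.17/0.85 = 236.67 mm; ε'_s = 0.003(c − d')/c = 0.0024 ≥ f_y/E_s = 0.0021, so compression steel does yield.
M_n = (A_s − A'_s) f_y (d − a/2) + A'_s f_y (d − d') = [1727230 × (570 − 100.585) + 214970 × (570 − 48)] × 10⁻⁶ = 810.79 + 112.21 = 923.00 kN·m.

M_n ≈ 923 kN·m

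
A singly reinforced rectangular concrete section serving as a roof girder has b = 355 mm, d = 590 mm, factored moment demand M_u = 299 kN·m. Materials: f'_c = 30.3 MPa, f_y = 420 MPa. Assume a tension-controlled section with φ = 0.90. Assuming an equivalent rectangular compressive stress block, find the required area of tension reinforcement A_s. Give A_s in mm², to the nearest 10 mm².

M_n = M_u/φ = 299/0.90 = 332.222 kN·m.
With M_n = 0.85 f'_c a b (d − a/2), solve the quadratic for a:
a = d − √(d² − 2M_n/(0.85 f'_c b)) = 590 − √(590² − 2 × 332.222×10⁶/(0.85 × 30.3 × 355)) = 65.19 mm.
A_s = 0.85 f'_c a b / f_y = 0.85 × 30.3 × 65.19 × 355 / 420 = 1419.1 mm².

A_s ≈ 1420 mm²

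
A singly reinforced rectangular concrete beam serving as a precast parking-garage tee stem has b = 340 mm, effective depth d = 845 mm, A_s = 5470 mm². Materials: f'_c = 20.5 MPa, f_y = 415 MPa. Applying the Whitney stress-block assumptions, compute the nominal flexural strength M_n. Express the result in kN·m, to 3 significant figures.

M_n ≈ 1480 kN·m

T = A_s f_y = 5470 × 415 = 2270050 N = 2270.05 kN.
From C = T: a = T/(0.85 f'_c b) = 2270050/(0.85 × 20.5 × 340) = 383.16 mm.
M_n = T(d − a/2) = 2270.05 kN × (845 − 191.58) mm = 1483.30 kN·m.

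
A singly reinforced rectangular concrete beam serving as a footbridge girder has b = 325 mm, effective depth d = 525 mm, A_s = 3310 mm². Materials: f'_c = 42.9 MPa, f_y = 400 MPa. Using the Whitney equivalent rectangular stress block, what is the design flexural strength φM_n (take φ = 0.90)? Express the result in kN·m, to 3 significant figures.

φM_n ≈ 559 kN·m

T = A_s f_y = 3310 × 400 = 1324000 N = 1324 kN.
From C = T: a = T/(0.85 f'_c b) = 1324000/(0.85 × 42.9 × 325) = 111.72 mm.
M_n = T(d − a/2) = 1324 kN × (525 − 55.86) mm = 621.14 kN·m.
φM_n = 0.90 × 621.14 = 559.03 kN·m.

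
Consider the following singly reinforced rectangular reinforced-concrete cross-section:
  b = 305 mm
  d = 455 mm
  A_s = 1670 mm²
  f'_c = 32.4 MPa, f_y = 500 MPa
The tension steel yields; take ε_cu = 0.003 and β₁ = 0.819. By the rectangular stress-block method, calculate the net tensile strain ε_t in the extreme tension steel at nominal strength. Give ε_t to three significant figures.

a = A_s f_y/(0.85 f'_c b) = 99.41 mm.
β₁ = 0.819, so c = a/β₁ = 99.41/0.819 = 121.38 mm.
From the linear strain diagram with ε_cu = 0.003: ε_t = 0.003 (d − c)/c = 0.003 × (455 − 121.38)/121.38 = 0.00825.
Since ε_t ≥ 0.005, the section is tension-controlled.

ε_t ≈ 0.00825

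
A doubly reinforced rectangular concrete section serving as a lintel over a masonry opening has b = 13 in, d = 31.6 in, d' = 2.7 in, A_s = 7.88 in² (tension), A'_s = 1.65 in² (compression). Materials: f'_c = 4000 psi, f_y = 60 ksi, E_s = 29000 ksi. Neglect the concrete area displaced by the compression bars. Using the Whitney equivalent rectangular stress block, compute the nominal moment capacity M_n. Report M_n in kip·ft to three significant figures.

Assume both steels yield.
a = (A_s − A'_s) f_y/(0.85 f'_c b) = (7.88 − 1.65) × 60/(0.85 × 4 × 13) = 8.457 in.
c = a/β₁ = 8.457/0.85 = 9.949 in; ε'_s = 0.003(c − d')/c = 0.0022 ≥ ε_y = 0.0021, so the compression steel yields.
M_n = (A_s − A'_s) f_y (d − a/2) + A'_s f_y (d − d') = 373.8 × (31.6 − 4.2285) + 99 × (31.6 − 2.7) = 10231.5 + 2861.1 = 13092.6 kip·in = 13092.6/12 = 1091.05 kip·ft.

M_n ≈ 1090 kip·ft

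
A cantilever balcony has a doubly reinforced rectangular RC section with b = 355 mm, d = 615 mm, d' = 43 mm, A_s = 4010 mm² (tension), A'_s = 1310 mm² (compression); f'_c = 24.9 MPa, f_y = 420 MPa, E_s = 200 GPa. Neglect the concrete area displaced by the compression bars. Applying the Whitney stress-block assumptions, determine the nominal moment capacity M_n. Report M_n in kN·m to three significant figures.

Assume both tension and compression steel yield.
Net tension couple steel: A_s − A'_s = 2700 mm².
a = (A_s − A'_s) f_y / (0.85 f'_c b) = 1134000/(0.85 × 24.9 × 355) = 150.93 mm.
c = a/β₁ = 150.93/0.85 = 177.56 mm; ε'_s = 0.003(c − d')/c = 0.0023 ≥ f_y/E_s = 0.0021, so compression steel does yield.
M_n = (A_s − A'_s) f_y (d − a/2) + A'_s f_y (d − d') = [1134000 × (615 − 75.465) + 550200 × (615 − 43)] × 10⁻⁶ = 611.83 + 314.71 = 926.54 kN·m.

M_n ≈ 927 kN·m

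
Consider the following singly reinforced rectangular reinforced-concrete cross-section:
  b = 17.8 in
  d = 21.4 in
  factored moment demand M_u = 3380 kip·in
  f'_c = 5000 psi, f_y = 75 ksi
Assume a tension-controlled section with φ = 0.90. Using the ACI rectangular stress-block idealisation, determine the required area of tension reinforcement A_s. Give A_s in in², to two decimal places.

A_s ≈ 2.48 in²

M_n = M_u/φ = 3380/0.90 = 3755.56 kip·in.
From M_n = 0.85 f'_c a b (d − a/2):
a = d − √(d² − 2M_n/(0.85 f'_c b)) = 21.4 − √(21.4² − 2 × 3755.56/(0.85 × 5 × 17.8)) = 2.461 in.
A_s = 0.85 f'_c a b / f_y = 0.85 × 5 × 2.461 × 17.8 / 75 = 2.482 in².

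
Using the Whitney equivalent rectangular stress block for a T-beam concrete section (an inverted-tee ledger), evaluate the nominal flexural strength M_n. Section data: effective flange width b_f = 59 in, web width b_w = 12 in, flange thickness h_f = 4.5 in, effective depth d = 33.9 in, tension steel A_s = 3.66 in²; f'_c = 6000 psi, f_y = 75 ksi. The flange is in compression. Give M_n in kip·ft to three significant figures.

M_n ≈ 765 kip·ft

Tension: T = A_s f_y = 3.66 × 75 = 274.5 kips.
Try a within the flange: a = T/(0.85 f'_c b_f) = 274.5/(0.85 × 6 × 59) = 0.912 in.
Since a = 0.912 ≤ h_f = 4.5 in, the stress block lies entirely in the flange; analyse as a rectangular beam of width b_f.
M_n = T(d − a/2) = 274.5 × (33.9 − 0.456) = 9180.4 kip·in.
M_n = 9180.4/12 = 765.03 kip·ft.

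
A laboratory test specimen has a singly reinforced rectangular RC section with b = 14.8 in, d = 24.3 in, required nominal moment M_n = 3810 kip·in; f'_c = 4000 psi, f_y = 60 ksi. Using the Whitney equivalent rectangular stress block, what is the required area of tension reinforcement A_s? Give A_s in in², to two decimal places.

From M_n = 0.85 f'_c a b (d − a/2):
a = d − √(d² − 2M_n/(0.85 f'_c b)) = 24.3 − √(24.3² − 2 × 3810/(0.85 × 4 × 14.8)) = 3.346 in.
A_s = 0.85 f'_c a b / f_y = 0.85 × 4 × 3.346 × 14.8 / 60 = 2.806 in².

A_s ≈ 2.81 in²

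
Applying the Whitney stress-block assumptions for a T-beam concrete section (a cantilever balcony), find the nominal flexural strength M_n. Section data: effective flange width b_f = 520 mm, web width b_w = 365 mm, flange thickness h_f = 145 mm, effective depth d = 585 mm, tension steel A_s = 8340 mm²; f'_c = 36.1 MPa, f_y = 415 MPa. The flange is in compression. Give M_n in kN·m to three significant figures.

Tension: T = A_s f_y = 8340 × 415 = 3461100 N.
Try a within the flange: a = T/(0.85 f'_c b_f) = 3461100/(0.85 × 36.1 × 520) = 216.91 mm.
a = 216.91 > h_f = 145 mm: the block extends into the web. Split into flange-overhang and web parts.
C_f = 0.85 f'_c (b_f − b_w) h_f = 0.85 × 36.1 × (520 − 365) × 145 = 689645 N.
Remaining web compression depth: a_w = (T − C_f)/(0.85 f'_c b_w) = (3461100 − 689645)/(0.85 × 36.1 × 365) = 247.45 mm.
M_n = C_f(d − h_f/2) + (T − C_f)(d − a_w/2) = 689645 × (585 − 72.5) + 2771455 × (585 − 123.725) = 353.44 + 1278.40 = 1631.84 × 10⁶ N·mm.
M_n = 1631.84 kN·m.

M_n ≈ 1630 kN·m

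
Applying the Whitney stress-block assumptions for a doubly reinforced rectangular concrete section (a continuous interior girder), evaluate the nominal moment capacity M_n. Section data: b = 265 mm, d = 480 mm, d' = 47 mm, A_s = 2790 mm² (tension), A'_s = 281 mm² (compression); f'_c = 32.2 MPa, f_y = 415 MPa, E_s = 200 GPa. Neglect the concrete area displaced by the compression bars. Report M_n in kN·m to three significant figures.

M_n ≈ 476 kN·m

Assume both tension and compression steel yield.
Net tension couple steel: A_s − A'_s = 2509 mm².
a = (A_s − A'_s) f_y / (0.85 f'_c b) = 1041235/(0.85 × 32.2 × 265) = 143.56 mm.
c = a/β₁ = 143.56/0.82 = 175.07 mm; ε'_s = 0.003(c − d')/c = 0.0022 ≥ f_y/E_s = 0.0021, so compression steel does yield.
M_n = (A_s − A'_s) f_y (d − a/2) + A'_s f_y (d − d') = [1041235 × (480 − 71.78) + 116615 × (480 − 47)] × 10⁻⁶ = 425.05 + 50.49 = 475.54 kN·m.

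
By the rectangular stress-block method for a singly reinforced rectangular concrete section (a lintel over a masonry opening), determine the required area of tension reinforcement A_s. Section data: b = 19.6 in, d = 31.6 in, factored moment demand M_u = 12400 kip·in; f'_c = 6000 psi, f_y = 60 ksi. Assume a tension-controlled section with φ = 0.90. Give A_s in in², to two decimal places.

M_n = M_u/φ = 12400/0.90 = 13777.8 kip·in.
From M_n = 0.85 f'_c a b (d − a/2):
a = d − √(d² − 2M_n/(0.85 f'_c b)) = 31.6 − √(31.6² − 2 × 13777.8/(0.85 × 6 × 19.6)) = 4.713 in.
A_s = 0.85 f'_c a b / f_y = 0.85 × 6 × 4.713 × 19.6 / 60 = 7.852 in².

A_s ≈ 7.85 in²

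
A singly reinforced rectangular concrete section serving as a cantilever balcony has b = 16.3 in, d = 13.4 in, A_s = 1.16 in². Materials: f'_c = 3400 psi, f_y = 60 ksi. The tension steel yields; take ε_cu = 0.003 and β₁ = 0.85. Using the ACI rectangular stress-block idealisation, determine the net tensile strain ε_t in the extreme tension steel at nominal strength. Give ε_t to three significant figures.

a = A_s f_y/(0.85 f'_c b) = 1.477 in.
β₁ = 0.85, so c = a/β₁ = 1.477/0.85 = 1.738 in.
From the linear strain diagram with ε_cu = 0.003: ε_t = 0.003 (d − c)/c = 0.003 × (13.4 − 1.738)/1.738 = 0.0201.
Since ε_t ≥ 0.005, the section is tension-controlled.

ε_t ≈ 0.0201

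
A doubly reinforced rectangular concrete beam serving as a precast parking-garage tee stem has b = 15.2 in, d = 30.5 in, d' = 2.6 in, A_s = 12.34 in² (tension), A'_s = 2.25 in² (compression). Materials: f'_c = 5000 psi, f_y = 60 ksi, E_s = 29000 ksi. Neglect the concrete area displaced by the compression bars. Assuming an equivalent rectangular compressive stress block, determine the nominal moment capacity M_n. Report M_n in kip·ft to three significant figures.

M_n ≈ 1620 kip·ft

Assume both steels yield.
a = (A_s − A'_s) f_y/(0.85 f'_c b) = (12.34 − 2.25) × 60/(0.85 × 5 × 15.2) = 9.372 in.
c = a/β₁ = 9.372/0.8 = 11.715 in; ε'_s = 0.003(c − d')/c = 0.0023 ≥ ε_y = 0.0021, so the compression steel yields.
M_n = (A_s − A'_s) f_y (d − a/2) + A'_s f_y (d − d') = 605.4 × (30.5 − 4.686) + 135 × (30.5 − 2.6) = 15627.8 + 3766.5 = 19394.3 kip·in = 19394.3/12 = 1616.19 kip·ft.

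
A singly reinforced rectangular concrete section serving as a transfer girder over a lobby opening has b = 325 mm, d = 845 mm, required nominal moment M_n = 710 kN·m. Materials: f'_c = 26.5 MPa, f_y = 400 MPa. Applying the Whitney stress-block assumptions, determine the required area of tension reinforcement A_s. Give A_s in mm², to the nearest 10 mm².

A_s ≈ 2270 mm²

With M_n = 0.85 f'_c a b (d − a/2), solve the quadratic for a:
a = d − √(d² − 2M_n/(0.85 f'_c b)) = 845 − √(845² − 2 × 710×10⁶/(0.85 × 26.5 × 325)) = 123.85 mm.
A_s = 0.85 f'_c a b / f_y = 0.85 × 26.5 × 123.85 × 325 / 400 = 2266.6 mm².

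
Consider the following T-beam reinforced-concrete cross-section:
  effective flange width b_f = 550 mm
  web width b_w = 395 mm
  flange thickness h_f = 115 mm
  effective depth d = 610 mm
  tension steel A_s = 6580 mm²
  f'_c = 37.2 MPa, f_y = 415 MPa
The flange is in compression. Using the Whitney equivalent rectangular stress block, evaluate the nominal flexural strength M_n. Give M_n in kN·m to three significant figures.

M_n ≈ 1450 kN·m

Tension: T = A_s f_y = 6580 × 415 = 2730700 N.
Try a within the flange: a = T/(0.85 f'_c b_f) = 2730700/(0.85 × 37.2 × 550) = 157.02 mm.
a = 157.02 > h_f = 115 mm: the block extends into the web. Split into flange-overhang and web parts.
C_f = 0.85 f'_c (b_f − b_w) h_f = 0.85 × 37.2 × (550 − 395) × 115 = 563627 N.
Remaining web compression depth: a_w = (T − C_f)/(0.85 f'_c b_w) = (2730700 − 563627)/(0.85 × 37.2 × 395) = 173.51 mm.
M_n = C_f(d − h_f/2) + (T − C_f)(d − a_w/2) = 563627 × (610 − 57.5) + 2167073 × (610 − 86.755) = 311.40 + 1133.91 = 1445.31 × 10⁶ N·mm.
M_n = 1445.31 kN·m.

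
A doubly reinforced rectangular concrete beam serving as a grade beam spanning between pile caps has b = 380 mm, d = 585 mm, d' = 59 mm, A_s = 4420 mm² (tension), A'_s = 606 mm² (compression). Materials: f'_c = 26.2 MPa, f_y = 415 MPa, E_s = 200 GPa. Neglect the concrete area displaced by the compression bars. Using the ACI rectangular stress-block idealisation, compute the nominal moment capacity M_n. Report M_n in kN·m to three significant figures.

Assume both tension and compression steel yield.
Net tension couple steel: A_s − A'_s = 3814 mm².
a = (A_s − A'_s) f_y / (0.85 f'_c b) = 1582810/(0.85 × 26.2 × 380) = 187.04 mm.
c = a/β₁ = 187.04/0.85 = 220.05 mm; ε'_s = 0.003(c − d')/c = 0.0022 ≥ f_y/E_s = 0.0021, so compression steel does yield.
M_n = (A_s − A'_s) f_y (d − a/2) + A'_s f_y (d − d') = [1582810 × (585 − 93.52) + 251490 × (585 − 59)] × 10⁻⁶ = 777.92 + 132.28 = 910.20 kN·m.

M_n ≈ 910 kN·m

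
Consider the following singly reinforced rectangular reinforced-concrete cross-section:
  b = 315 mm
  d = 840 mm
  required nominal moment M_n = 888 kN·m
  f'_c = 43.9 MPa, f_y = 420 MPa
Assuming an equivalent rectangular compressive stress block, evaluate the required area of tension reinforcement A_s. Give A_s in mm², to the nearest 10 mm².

A_s ≈ 2670 mm²

With M_n = 0.85 f'_c a b (d − a/2), solve the quadratic for a:
a = d − √(d² − 2M_n/(0.85 f'_c b)) = 840 − √(840² − 2 × 888×10⁶/(0.85 × 43.9 × 315)) = 95.35 mm.
A_s = 0.85 f'_c a b / f_y = 0.85 × 43.9 × 95.35 × 315 / 420 = 2668.5 mm².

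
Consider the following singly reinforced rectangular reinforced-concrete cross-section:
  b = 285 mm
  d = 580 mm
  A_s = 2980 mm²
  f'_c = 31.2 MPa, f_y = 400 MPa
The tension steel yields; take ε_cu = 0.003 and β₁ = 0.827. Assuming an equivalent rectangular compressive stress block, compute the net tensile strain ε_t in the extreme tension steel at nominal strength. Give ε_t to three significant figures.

a = A_s f_y/(0.85 f'_c b) = 157.71 mm.
β₁ = 0.827, so c = a/β₁ = 157.71/0.827 = 190.70 mm.
From the linear strain diagram with ε_cu = 0.003: ε_t = 0.003 (d − c)/c = 0.003 × (580 − 190.70)/190.70 = 0.00612.
Since ε_t ≥ 0.005, the section is tension-controlled.

ε_t ≈ 0.00612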